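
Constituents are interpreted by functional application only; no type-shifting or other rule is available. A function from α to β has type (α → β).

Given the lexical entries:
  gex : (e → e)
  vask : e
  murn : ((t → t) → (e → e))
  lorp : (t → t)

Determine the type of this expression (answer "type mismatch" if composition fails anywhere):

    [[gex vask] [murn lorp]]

e

At [gex vask], gex : (e → e) takes vask : e, giving e.
At [murn lorp], murn : ((t → t) → (e → e)) takes lorp : (t → t), giving (e → e).
At [[gex vask] [murn lorp]], [murn lorp] : (e → e) takes [gex vask] : e, giving e.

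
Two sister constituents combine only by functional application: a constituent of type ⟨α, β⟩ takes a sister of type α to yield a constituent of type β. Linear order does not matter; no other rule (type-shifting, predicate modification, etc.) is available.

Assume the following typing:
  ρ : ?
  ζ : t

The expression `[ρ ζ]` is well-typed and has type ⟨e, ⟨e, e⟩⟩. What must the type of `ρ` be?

[ρ ζ] must have type ⟨e, ⟨e, e⟩⟩. The sister ζ has type t; that is not a function onto ⟨e, ⟨e, e⟩⟩, so ρ must be the functor, of type ⟨t, ⟨e, ⟨e, e⟩⟩⟩.

⟨t, ⟨e, ⟨e, e⟩⟩⟩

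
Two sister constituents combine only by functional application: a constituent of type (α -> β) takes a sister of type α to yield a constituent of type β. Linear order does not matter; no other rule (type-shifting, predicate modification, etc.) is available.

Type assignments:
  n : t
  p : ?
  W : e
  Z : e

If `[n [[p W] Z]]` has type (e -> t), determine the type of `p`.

(e -> (e -> (t -> (e -> t))))

[n [[p W] Z]] must have type (e -> t). The sister n has type t; that is not a function onto (e -> t), so [[p W] Z] must be the functor, of type (t -> (e -> t)).
[[p W] Z] must have type (t -> (e -> t)). The sister Z has type e; that is not a function onto (t -> (e -> t)), so [p W] must be the functor, of type (e -> (t -> (e -> t))).
[p W] must have type (e -> (t -> (e -> t))). The sister W has type e; that is not a function onto (e -> (t -> (e -> t))), so p must be the functor, of type (e -> (e -> (t -> (e -> t)))).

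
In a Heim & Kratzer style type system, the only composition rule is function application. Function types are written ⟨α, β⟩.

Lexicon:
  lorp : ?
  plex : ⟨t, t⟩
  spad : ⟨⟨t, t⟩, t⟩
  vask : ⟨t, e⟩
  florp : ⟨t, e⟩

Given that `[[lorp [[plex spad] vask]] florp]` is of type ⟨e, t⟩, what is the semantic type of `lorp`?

⟨e, ⟨⟨t, e⟩, ⟨e, t⟩⟩⟩

[[lorp [[plex spad] vask]] florp] must have type ⟨e, t⟩. The sister florp has type ⟨t, e⟩; that is not a function onto ⟨e, t⟩, so [lorp [[plex spad] vask]] must be the functor, of type ⟨⟨t, e⟩, ⟨e, t⟩⟩.
[lorp [[plex spad] vask]] must have type ⟨⟨t, e⟩, ⟨e, t⟩⟩. The sister [[plex spad] vask] has type e; that is not a function onto ⟨⟨t, e⟩, ⟨e, t⟩⟩, so lorp must be the functor, of type ⟨e, ⟨⟨t, e⟩, ⟨e, t⟩⟩⟩.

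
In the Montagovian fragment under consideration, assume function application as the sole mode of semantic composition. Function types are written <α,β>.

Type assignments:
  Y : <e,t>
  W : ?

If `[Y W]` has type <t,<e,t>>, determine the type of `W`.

<<e,t>,<t,<e,t>>>

At [Y W] (required: <t,<e,t>>): Y is <e,t>, which is not a function with range <t,<e,t>>; hence W is the functor — type <<e,t>,<t,<e,t>>>.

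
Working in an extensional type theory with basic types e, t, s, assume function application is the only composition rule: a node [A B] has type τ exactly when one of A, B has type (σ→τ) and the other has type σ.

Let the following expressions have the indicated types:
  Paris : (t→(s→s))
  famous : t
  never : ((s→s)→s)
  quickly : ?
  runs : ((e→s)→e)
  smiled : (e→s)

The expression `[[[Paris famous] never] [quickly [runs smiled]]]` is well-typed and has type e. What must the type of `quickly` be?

(e→(s→e))

At [[[Paris famous] never] [quickly [runs smiled]]] (required: e): [[Paris famous] never] is s, which is not a function with range e; hence [quickly [runs smiled]] is the functor — type (s→e).
At [quickly [runs smiled]] (required: (s→e)): [runs smiled] is e, which is not a function with range (s→e); hence quickly is the functor — type (e→(s→e)).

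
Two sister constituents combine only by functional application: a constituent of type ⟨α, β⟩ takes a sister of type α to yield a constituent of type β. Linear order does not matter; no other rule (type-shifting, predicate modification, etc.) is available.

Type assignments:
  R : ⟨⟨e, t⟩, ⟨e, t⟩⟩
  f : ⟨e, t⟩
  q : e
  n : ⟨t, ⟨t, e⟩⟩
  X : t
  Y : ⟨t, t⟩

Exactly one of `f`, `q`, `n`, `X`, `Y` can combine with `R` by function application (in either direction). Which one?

f — combines: R : ⟨⟨e, t⟩, ⟨e, t⟩⟩ takes f : ⟨e, t⟩ as argument, giving ⟨e, t⟩.
q : e — R needs ⟨e, t⟩; q needs nothing (atomic); neither fits.
n : ⟨t, ⟨t, e⟩⟩ — R needs ⟨e, t⟩; n needs t; neither fits.
X : t — R needs ⟨e, t⟩; X needs nothing (atomic); neither fits.
Y : ⟨t, t⟩ — R needs ⟨e, t⟩; Y needs t; neither fits.

f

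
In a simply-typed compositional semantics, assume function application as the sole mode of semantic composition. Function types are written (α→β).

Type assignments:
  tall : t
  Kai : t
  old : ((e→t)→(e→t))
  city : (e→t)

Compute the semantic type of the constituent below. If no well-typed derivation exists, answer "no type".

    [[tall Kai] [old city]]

no type

At [tall Kai]: neither t nor t can take the other as argument; the node is ill-typed.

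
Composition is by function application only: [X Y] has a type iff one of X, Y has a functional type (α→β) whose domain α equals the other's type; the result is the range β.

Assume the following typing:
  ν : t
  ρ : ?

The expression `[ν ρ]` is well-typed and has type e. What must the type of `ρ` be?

(t→e)

For [ν ρ] to have type e with ν of type t, ρ must be the function: ρ : (t→e).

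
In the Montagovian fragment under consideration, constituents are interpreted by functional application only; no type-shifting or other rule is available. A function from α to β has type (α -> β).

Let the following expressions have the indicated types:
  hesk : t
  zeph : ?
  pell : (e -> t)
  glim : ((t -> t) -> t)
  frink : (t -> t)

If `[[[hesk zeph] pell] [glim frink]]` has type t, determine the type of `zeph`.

(t -> ((e -> t) -> (t -> t)))

[[[hesk zeph] pell] [glim frink]] is required to be t. [glim frink] : t cannot yield t as functor, so [[hesk zeph] pell] : (t -> t).
[[hesk zeph] pell] is required to be (t -> t). pell : (e -> t) cannot yield (t -> t) as functor, so [hesk zeph] : ((e -> t) -> (t -> t)).
[hesk zeph] is required to be ((e -> t) -> (t -> t)). hesk : t cannot yield ((e -> t) -> (t -> t)) as functor, so zeph : (t -> ((e -> t) -> (t -> t))).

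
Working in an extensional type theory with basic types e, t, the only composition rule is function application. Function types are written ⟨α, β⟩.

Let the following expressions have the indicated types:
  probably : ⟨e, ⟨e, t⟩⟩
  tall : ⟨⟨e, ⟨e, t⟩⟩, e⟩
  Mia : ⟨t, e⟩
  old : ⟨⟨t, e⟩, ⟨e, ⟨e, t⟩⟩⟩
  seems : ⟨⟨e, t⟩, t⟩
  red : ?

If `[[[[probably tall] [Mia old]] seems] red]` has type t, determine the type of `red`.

For [[[[probably tall] [Mia old]] seems] red] to have type t with [[[probably tall] [Mia old]] seems] of type t, red must be the function: red : ⟨t, t⟩.

⟨t, t⟩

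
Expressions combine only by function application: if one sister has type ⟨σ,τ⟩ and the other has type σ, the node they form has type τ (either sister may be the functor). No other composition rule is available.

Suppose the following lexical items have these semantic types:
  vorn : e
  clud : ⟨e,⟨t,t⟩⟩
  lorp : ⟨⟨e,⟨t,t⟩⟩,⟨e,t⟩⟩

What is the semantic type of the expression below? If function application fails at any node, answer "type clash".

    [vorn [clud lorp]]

[clud lorp]: ⟨⟨e,⟨t,t⟩⟩,⟨e,t⟩⟩ applied to ⟨e,⟨t,t⟩⟩ yields ⟨e,t⟩.
[vorn [clud lorp]]: ⟨e,t⟩ applied to e yields t.

t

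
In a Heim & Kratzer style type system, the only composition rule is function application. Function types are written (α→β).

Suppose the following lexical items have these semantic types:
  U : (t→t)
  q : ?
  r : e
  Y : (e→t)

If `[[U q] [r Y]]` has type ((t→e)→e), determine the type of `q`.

For [[U q] [r Y]] to have type ((t→e)→e) with [r Y] of type t, [U q] must be the function: [U q] : (t→((t→e)→e)).
For [U q] to have type (t→((t→e)→e)) with U of type (t→t), q must be the function: q : ((t→t)→(t→((t→e)→e))).

((t→t)→(t→((t→e)→e)))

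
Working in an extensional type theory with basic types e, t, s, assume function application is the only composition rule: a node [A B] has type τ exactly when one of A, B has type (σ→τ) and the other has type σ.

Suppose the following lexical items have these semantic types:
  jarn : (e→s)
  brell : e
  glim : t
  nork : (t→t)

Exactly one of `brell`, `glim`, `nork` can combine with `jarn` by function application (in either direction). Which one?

brell — combines: jarn : (e→s) takes brell : e as argument, giving s.
glim : t — does not combine with jarn.
nork : (t→t) — does not combine with jarn.

brell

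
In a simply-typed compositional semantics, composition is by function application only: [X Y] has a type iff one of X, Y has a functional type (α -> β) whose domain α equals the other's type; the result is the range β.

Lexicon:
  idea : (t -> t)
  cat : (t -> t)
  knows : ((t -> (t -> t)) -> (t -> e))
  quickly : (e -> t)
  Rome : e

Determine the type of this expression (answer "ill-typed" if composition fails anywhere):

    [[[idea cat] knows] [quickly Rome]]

ill-typed

[idea cat]: (t -> t) with (t -> t) — neither is a function whose domain matches the other; composition fails here.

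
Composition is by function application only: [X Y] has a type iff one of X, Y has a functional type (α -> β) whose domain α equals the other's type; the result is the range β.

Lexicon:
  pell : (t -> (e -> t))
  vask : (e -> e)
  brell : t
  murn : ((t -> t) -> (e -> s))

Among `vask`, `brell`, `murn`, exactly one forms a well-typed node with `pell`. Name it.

brell

vask : (e -> e) — pell needs t; vask needs e; neither fits.
brell — combines: pell : (t -> (e -> t)) takes brell : t as argument, giving (e -> t).
murn : ((t -> t) -> (e -> s)) — pell needs t; murn needs (t -> t); neither fits.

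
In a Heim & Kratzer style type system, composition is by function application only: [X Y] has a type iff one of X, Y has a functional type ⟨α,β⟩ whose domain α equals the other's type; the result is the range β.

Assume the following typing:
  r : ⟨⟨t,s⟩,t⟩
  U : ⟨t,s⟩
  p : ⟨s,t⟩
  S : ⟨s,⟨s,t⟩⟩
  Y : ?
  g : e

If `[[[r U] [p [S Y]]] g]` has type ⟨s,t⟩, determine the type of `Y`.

⟨⟨s,⟨s,t⟩⟩,⟨⟨s,t⟩,⟨t,⟨e,⟨s,t⟩⟩⟩⟩⟩

[[[r U] [p [S Y]]] g] is required to be ⟨s,t⟩. g : e cannot yield ⟨s,t⟩ as functor, so [[r U] [p [S Y]]] : ⟨e,⟨s,t⟩⟩.
[[r U] [p [S Y]]] is required to be ⟨e,⟨s,t⟩⟩. [r U] : t cannot yield ⟨e,⟨s,t⟩⟩ as functor, so [p [S Y]] : ⟨t,⟨e,⟨s,t⟩⟩⟩.
[p [S Y]] is required to be ⟨t,⟨e,⟨s,t⟩⟩⟩. p : ⟨s,t⟩ cannot yield ⟨t,⟨e,⟨s,t⟩⟩⟩ as functor, so [S Y] : ⟨⟨s,t⟩,⟨t,⟨e,⟨s,t⟩⟩⟩⟩.
[S Y] is required to be ⟨⟨s,t⟩,⟨t,⟨e,⟨s,t⟩⟩⟩⟩. S : ⟨s,⟨s,t⟩⟩ cannot yield ⟨⟨s,t⟩,⟨t,⟨e,⟨s,t⟩⟩⟩⟩ as functor, so Y : ⟨⟨s,⟨s,t⟩⟩,⟨⟨s,t⟩,⟨t,⟨e,⟨s,t⟩⟩⟩⟩⟩.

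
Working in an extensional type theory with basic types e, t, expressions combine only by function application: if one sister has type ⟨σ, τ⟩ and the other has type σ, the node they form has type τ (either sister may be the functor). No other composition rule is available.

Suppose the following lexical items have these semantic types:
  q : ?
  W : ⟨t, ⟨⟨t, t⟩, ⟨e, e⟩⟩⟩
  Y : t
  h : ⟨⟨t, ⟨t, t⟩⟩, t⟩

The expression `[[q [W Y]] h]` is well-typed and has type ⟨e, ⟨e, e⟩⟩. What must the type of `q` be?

[[q [W Y]] h] must have type ⟨e, ⟨e, e⟩⟩. The sister h has type ⟨⟨t, ⟨t, t⟩⟩, t⟩; that is not a function onto ⟨e, ⟨e, e⟩⟩, so [q [W Y]] must be the functor, of type ⟨⟨⟨t, ⟨t, t⟩⟩, t⟩, ⟨e, ⟨e, e⟩⟩⟩.
[q [W Y]] must have type ⟨⟨⟨t, ⟨t, t⟩⟩, t⟩, ⟨e, ⟨e, e⟩⟩⟩. The sister [W Y] has type ⟨⟨t, t⟩, ⟨e, e⟩⟩; that is not a function onto ⟨⟨⟨t, ⟨t, t⟩⟩, t⟩, ⟨e, ⟨e, e⟩⟩⟩, so q must be the functor, of type ⟨⟨⟨t, t⟩, ⟨e, e⟩⟩, ⟨⟨⟨t, ⟨t, t⟩⟩, t⟩, ⟨e, ⟨e, e⟩⟩⟩⟩.

⟨⟨⟨t, t⟩, ⟨e, e⟩⟩, ⟨⟨⟨t, ⟨t, t⟩⟩, t⟩, ⟨e, ⟨e, e⟩⟩⟩⟩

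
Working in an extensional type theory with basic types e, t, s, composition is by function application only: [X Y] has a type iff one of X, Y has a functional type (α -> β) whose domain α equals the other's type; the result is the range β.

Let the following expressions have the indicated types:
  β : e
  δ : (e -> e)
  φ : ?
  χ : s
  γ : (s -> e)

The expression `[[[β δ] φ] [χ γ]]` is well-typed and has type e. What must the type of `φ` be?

[[[β δ] φ] [χ γ]] is required to be e. [χ γ] : e cannot yield e as functor, so [[β δ] φ] : (e -> e).
[[β δ] φ] is required to be (e -> e). [β δ] : e cannot yield (e -> e) as functor, so φ : (e -> (e -> e)).

(e -> (e -> e))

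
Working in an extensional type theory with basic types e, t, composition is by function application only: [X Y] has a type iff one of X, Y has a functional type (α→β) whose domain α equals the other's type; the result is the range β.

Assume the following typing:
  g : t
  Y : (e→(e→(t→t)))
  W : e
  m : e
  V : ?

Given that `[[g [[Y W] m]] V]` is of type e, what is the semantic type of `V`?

(t→e)

[[g [[Y W] m]] V] is required to be e. [g [[Y W] m]] : t cannot yield e as functor, so V : (t→e).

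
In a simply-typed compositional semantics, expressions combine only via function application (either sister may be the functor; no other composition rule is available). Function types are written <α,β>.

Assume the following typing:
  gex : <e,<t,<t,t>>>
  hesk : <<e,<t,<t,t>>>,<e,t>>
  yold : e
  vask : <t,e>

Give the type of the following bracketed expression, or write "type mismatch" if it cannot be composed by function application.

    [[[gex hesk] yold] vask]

[gex hesk]: <<e,<t,<t,t>>>,<e,t>> applied to <e,<t,<t,t>>> yields <e,t>.
[[gex hesk] yold]: <e,t> applied to e yields t.
[[[gex hesk] yold] vask]: <t,e> applied to t yields e.

e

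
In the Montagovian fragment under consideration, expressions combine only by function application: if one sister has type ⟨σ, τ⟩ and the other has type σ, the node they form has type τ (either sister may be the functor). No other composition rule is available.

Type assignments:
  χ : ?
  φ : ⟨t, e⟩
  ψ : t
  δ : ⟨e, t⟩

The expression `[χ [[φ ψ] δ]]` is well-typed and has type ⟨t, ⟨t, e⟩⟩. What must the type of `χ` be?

⟨t, ⟨t, ⟨t, e⟩⟩⟩

For [χ [[φ ψ] δ]] to have type ⟨t, ⟨t, e⟩⟩ with [[φ ψ] δ] of type t, χ must be the function: χ : ⟨t, ⟨t, ⟨t, e⟩⟩⟩.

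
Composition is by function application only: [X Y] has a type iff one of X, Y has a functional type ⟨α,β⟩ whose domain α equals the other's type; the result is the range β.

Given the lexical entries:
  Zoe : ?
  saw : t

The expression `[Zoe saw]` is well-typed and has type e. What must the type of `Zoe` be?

At [Zoe saw] (required: e): saw is t, which is not a function with range e; hence Zoe is the functor — type ⟨t,e⟩.

⟨t,e⟩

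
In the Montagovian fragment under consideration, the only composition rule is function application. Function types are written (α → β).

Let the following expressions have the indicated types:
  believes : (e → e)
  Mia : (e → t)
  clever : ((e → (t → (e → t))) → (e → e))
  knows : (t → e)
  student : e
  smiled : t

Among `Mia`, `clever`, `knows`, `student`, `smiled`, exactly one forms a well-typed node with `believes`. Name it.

student

Mia : (e → t) — no; believes wants e, and Mia wants e.
clever : ((e → (t → (e → t))) → (e → e)) — no; believes wants e, and clever wants (e → (t → (e → t))).
knows : (t → e) — no; believes wants e, and knows wants t.
student — combines: believes : (e → e) takes student : e as argument, giving e.
smiled : t — no; believes wants e, and smiled wants nothing (atomic).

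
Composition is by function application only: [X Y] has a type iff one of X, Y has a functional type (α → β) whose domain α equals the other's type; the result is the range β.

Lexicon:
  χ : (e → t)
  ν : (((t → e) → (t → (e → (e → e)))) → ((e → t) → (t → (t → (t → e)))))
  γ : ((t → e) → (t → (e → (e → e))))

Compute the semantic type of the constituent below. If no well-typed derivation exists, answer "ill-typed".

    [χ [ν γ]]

[ν γ]: functor ν : (((t → e) → (t → (e → (e → e)))) → ((e → t) → (t → (t → (t → e))))), argument γ : ((t → e) → (t → (e → (e → e)))); result ((e → t) → (t → (t → (t → e)))).
[χ [ν γ]]: functor [ν γ] : ((e → t) → (t → (t → (t → e)))), argument χ : (e → t); result (t → (t → (t → e))).

(t → (t → (t → e)))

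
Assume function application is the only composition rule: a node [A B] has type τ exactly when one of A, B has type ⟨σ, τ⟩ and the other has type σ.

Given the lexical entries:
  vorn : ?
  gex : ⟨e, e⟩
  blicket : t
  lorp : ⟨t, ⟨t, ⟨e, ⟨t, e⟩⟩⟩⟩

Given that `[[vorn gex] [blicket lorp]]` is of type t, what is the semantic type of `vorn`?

⟨⟨e, e⟩, ⟨⟨t, ⟨e, ⟨t, e⟩⟩⟩, t⟩⟩

At [[vorn gex] [blicket lorp]] (required: t): [blicket lorp] is ⟨t, ⟨e, ⟨t, e⟩⟩⟩, which is not a function with range t; hence [vorn gex] is the functor — type ⟨⟨t, ⟨e, ⟨t, e⟩⟩⟩, t⟩.
At [vorn gex] (required: ⟨⟨t, ⟨e, ⟨t, e⟩⟩⟩, t⟩): gex is ⟨e, e⟩, which is not a function with range ⟨⟨t, ⟨e, ⟨t, e⟩⟩⟩, t⟩; hence vorn is the functor — type ⟨⟨e, e⟩, ⟨⟨t, ⟨e, ⟨t, e⟩⟩⟩, t⟩⟩.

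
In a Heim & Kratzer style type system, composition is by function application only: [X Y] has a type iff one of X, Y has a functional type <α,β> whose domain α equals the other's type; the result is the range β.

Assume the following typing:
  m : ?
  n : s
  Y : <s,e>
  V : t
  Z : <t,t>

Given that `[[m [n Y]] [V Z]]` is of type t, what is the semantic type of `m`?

<e,<t,t>>

For [[m [n Y]] [V Z]] to have type t with [V Z] of type t, [m [n Y]] must be the function: [m [n Y]] : <t,t>.
For [m [n Y]] to have type <t,t> with [n Y] of type e, m must be the function: m : <e,<t,t>>.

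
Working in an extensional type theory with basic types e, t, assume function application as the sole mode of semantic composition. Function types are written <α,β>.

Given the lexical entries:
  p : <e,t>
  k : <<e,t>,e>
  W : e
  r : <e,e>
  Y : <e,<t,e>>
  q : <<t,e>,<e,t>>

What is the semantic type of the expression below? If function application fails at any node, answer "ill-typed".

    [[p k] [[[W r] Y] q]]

[p k]: functor k : <<e,t>,e>, argument p : <e,t>; result e.
[W r]: functor r : <e,e>, argument W : e; result e.
[[W r] Y]: functor Y : <e,<t,e>>, argument [W r] : e; result <t,e>.
[[[W r] Y] q]: functor q : <<t,e>,<e,t>>, argument [[W r] Y] : <t,e>; result <e,t>.
[[p k] [[[W r] Y] q]]: functor [[[W r] Y] q] : <e,t>, argument [p k] : e; result t.

t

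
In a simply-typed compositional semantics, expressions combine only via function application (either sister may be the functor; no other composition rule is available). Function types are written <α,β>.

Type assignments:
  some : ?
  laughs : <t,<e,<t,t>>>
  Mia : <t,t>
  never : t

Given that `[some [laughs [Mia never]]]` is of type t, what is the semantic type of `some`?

<<e,<t,t>>,t>

At [some [laughs [Mia never]]] (required: t): [laughs [Mia never]] is <e,<t,t>>, which is not a function with range t; hence some is the functor — type <<e,<t,t>>,t>.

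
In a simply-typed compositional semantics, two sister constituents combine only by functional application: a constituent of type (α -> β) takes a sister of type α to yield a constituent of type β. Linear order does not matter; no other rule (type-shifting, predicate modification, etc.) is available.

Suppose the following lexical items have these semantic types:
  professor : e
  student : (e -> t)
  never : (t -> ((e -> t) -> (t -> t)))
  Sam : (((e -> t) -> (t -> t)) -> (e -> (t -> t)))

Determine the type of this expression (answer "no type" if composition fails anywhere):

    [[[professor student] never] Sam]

[professor student]: functor student : (e -> t), argument professor : e; result t.
[[professor student] never]: functor never : (t -> ((e -> t) -> (t -> t))), argument [professor student] : t; result ((e -> t) -> (t -> t)).
[[[professor student] never] Sam]: functor Sam : (((e -> t) -> (t -> t)) -> (e -> (t -> t))), argument [[professor student] never] : ((e -> t) -> (t -> t)); result (e -> (t -> t)).

(e -> (t -> t))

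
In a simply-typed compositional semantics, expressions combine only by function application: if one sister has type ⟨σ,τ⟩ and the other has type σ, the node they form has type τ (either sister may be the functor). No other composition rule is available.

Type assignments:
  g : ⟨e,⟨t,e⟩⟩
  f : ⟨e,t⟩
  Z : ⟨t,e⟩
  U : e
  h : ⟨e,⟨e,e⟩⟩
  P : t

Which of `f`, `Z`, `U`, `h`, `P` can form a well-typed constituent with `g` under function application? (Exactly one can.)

f : ⟨e,t⟩ — neither side's domain matches the other.
Z : ⟨t,e⟩ — neither side's domain matches the other.
U — combines: g : ⟨e,⟨t,e⟩⟩ takes U : e as argument, giving ⟨t,e⟩.
h : ⟨e,⟨e,e⟩⟩ — neither side's domain matches the other.
P : t — neither side's domain matches the other.

U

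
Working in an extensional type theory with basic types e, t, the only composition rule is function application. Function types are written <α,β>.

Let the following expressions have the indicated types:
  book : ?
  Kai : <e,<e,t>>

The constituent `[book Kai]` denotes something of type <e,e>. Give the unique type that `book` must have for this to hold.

<<e,<e,t>>,<e,e>>

At [book Kai] (required: <e,e>): Kai is <e,<e,t>>, which is not a function with range <e,e>; hence book is the functor — type <<e,<e,t>>,<e,e>>.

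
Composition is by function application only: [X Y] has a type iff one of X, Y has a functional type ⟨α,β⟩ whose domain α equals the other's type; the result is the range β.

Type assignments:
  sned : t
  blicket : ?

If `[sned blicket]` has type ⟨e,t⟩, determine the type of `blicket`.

⟨t,⟨e,t⟩⟩

[sned blicket] is required to be ⟨e,t⟩. sned : t cannot yield ⟨e,t⟩ as functor, so blicket : ⟨t,⟨e,t⟩⟩.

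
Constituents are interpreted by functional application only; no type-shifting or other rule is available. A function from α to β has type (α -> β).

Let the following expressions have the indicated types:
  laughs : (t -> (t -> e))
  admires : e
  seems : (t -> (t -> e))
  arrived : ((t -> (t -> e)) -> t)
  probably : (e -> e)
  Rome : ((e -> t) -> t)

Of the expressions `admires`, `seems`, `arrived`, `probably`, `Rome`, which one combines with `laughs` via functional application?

arrived

admires : e — does not combine with laughs.
seems : (t -> (t -> e)) — does not combine with laughs.
arrived — combines: arrived : ((t -> (t -> e)) -> t) takes laughs : (t -> (t -> e)) as argument, giving t.
probably : (e -> e) — does not combine with laughs.
Rome : ((e -> t) -> t) — does not combine with laughs.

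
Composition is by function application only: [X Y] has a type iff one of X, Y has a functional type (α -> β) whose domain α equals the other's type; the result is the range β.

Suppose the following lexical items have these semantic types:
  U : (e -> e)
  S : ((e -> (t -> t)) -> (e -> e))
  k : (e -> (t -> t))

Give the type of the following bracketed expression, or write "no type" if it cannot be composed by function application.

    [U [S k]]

no type

[S k]: S is ((e -> (t -> t)) -> (e -> e)), k is (e -> (t -> t)); result (e -> e).
At [U [S k]]: neither (e -> e) nor (e -> e) can take the other as argument; the node is ill-typed.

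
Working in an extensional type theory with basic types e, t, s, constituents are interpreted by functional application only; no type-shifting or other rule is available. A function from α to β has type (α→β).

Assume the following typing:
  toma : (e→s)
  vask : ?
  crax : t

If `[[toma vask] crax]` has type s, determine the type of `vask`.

[[toma vask] crax] is required to be s. crax : t cannot yield s as functor, so [toma vask] : (t→s).
[toma vask] is required to be (t→s). toma : (e→s) cannot yield (t→s) as functor, so vask : ((e→s)→(t→s)).

((e→s)→(t→s))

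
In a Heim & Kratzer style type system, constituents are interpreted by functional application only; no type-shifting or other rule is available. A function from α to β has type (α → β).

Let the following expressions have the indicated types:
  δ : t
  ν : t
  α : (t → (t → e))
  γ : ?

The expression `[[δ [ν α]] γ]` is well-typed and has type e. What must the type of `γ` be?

(e → e)

At [[δ [ν α]] γ] (required: e): [δ [ν α]] is e, which is not a function with range e; hence γ is the functor — type (e → e).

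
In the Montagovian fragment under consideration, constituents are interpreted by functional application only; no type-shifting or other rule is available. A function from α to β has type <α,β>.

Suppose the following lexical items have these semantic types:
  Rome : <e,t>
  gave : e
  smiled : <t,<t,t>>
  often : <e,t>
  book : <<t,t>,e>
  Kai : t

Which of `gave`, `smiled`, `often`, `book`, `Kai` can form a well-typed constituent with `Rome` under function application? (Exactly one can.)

gave — combines: Rome : <e,t> takes gave : e as argument, giving t.
smiled : <t,<t,t>> — does not combine with Rome.
often : <e,t> — does not combine with Rome.
book : <<t,t>,e> — does not combine with Rome.
Kai : t — does not combine with Rome.

gave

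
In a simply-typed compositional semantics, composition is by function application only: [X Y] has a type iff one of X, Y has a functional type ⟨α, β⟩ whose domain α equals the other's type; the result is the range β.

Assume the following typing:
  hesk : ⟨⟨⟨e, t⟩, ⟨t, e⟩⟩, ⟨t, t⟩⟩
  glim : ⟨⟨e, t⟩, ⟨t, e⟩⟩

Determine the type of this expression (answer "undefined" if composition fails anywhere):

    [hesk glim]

[hesk glim]: hesk is ⟨⟨⟨e, t⟩, ⟨t, e⟩⟩, ⟨t, t⟩⟩, glim is ⟨⟨e, t⟩, ⟨t, e⟩⟩; result ⟨t, t⟩.

⟨t, t⟩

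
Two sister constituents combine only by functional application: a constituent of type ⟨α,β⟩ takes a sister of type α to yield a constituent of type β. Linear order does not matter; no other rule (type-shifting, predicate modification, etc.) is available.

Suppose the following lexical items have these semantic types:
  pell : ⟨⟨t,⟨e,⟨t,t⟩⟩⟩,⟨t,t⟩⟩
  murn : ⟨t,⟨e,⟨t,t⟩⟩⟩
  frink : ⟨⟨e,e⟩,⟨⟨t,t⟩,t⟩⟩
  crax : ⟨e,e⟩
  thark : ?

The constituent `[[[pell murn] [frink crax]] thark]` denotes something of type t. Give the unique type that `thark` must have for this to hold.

⟨t,t⟩

For [[[pell murn] [frink crax]] thark] to have type t with [[pell murn] [frink crax]] of type t, thark must be the function: thark : ⟨t,t⟩.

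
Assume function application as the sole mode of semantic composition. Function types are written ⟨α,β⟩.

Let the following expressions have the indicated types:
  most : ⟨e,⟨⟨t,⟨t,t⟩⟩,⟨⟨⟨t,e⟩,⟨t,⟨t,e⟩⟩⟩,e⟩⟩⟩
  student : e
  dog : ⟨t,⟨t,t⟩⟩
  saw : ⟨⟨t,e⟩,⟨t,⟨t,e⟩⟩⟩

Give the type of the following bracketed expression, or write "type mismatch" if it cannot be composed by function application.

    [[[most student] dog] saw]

e

[most student]: most is ⟨e,⟨⟨t,⟨t,t⟩⟩,⟨⟨⟨t,e⟩,⟨t,⟨t,e⟩⟩⟩,e⟩⟩⟩, student is e; result ⟨⟨t,⟨t,t⟩⟩,⟨⟨⟨t,e⟩,⟨t,⟨t,e⟩⟩⟩,e⟩⟩.
[[most student] dog]: [most student] is ⟨⟨t,⟨t,t⟩⟩,⟨⟨⟨t,e⟩,⟨t,⟨t,e⟩⟩⟩,e⟩⟩, dog is ⟨t,⟨t,t⟩⟩; result ⟨⟨⟨t,e⟩,⟨t,⟨t,e⟩⟩⟩,e⟩.
[[[most student] dog] saw]: [[most student] dog] is ⟨⟨⟨t,e⟩,⟨t,⟨t,e⟩⟩⟩,e⟩, saw is ⟨⟨t,e⟩,⟨t,⟨t,e⟩⟩⟩; result e.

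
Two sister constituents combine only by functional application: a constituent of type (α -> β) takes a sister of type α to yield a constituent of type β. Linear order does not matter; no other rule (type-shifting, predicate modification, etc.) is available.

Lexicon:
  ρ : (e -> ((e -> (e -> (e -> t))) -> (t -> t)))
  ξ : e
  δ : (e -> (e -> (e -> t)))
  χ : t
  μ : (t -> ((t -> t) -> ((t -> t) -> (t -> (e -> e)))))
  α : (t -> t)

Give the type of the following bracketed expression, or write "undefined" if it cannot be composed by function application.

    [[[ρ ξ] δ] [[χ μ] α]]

(t -> (e -> e))

[ρ ξ]: (e -> ((e -> (e -> (e -> t))) -> (t -> t))) applied to e yields ((e -> (e -> (e -> t))) -> (t -> t)).
[[ρ ξ] δ]: ((e -> (e -> (e -> t))) -> (t -> t)) applied to (e -> (e -> (e -> t))) yields (t -> t).
[χ μ]: (t -> ((t -> t) -> ((t -> t) -> (t -> (e -> e))))) applied to t yields ((t -> t) -> ((t -> t) -> (t -> (e -> e)))).
[[χ μ] α]: ((t -> t) -> ((t -> t) -> (t -> (e -> e)))) applied to (t -> t) yields ((t -> t) -> (t -> (e -> e))).
[[[ρ ξ] δ] [[χ μ] α]]: ((t -> t) -> (t -> (e -> e))) applied to (t -> t) yields (t -> (e -> e)).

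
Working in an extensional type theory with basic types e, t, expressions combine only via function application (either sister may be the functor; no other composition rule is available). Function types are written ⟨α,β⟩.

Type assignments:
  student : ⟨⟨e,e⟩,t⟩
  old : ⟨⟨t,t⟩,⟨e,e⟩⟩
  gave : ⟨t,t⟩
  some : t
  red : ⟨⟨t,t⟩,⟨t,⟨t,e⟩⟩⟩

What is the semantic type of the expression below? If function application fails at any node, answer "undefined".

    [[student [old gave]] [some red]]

At [old gave], old : ⟨⟨t,t⟩,⟨e,e⟩⟩ takes gave : ⟨t,t⟩, giving ⟨e,e⟩.
At [student [old gave]], student : ⟨⟨e,e⟩,t⟩ takes [old gave] : ⟨e,e⟩, giving t.
[some red]: t with ⟨⟨t,t⟩,⟨t,⟨t,e⟩⟩⟩ — neither is a function whose domain matches the other; composition fails here.

undefined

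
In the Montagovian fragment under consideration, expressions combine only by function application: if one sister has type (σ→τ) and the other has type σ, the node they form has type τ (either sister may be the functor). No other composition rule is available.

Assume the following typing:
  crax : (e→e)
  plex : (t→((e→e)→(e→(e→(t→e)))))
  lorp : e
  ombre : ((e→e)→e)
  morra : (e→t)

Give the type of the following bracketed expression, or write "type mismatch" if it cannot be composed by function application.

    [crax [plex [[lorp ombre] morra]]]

type mismatch

[lorp ombre]: e with ((e→e)→e) — neither is a function whose domain matches the other; composition fails here.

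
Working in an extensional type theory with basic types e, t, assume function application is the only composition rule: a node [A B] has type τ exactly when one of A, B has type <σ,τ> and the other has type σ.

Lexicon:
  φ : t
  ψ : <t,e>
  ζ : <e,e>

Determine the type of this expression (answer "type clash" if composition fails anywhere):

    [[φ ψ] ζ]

e

[φ ψ]: ψ is <t,e>, φ is t; result e.
[[φ ψ] ζ]: ζ is <e,e>, [φ ψ] is e; result e.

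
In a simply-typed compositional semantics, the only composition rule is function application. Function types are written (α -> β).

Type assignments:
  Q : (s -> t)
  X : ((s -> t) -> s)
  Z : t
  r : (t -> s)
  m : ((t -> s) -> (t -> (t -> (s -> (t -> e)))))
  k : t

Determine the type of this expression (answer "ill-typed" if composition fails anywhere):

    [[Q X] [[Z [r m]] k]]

(t -> e)

[Q X]: X is ((s -> t) -> s), Q is (s -> t); result s.
[r m]: m is ((t -> s) -> (t -> (t -> (s -> (t -> e))))), r is (t -> s); result (t -> (t -> (s -> (t -> e)))).
[Z [r m]]: [r m] is (t -> (t -> (s -> (t -> e)))), Z is t; result (t -> (s -> (t -> e))).
[[Z [r m]] k]: [Z [r m]] is (t -> (s -> (t -> e))), k is t; result (s -> (t -> e)).
[[Q X] [[Z [r m]] k]]: [[Z [r m]] k] is (s -> (t -> e)), [Q X] is s; result (t -> e).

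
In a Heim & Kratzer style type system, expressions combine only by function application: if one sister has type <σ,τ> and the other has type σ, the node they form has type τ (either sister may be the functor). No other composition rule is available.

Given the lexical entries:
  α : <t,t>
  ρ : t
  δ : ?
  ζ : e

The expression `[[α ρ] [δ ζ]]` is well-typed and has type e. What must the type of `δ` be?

For [[α ρ] [δ ζ]] to have type e with [α ρ] of type t, [δ ζ] must be the function: [δ ζ] : <t,e>.
For [δ ζ] to have type <t,e> with ζ of type e, δ must be the function: δ : <e,<t,e>>.

<e,<t,e>>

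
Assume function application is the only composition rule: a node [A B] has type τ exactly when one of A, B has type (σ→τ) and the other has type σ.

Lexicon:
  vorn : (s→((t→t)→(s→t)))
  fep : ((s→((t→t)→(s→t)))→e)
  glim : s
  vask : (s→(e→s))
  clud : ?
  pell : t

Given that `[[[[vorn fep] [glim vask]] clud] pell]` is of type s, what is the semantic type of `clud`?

[[[[vorn fep] [glim vask]] clud] pell] is required to be s. pell : t cannot yield s as functor, so [[[vorn fep] [glim vask]] clud] : (t→s).
[[[vorn fep] [glim vask]] clud] is required to be (t→s). [[vorn fep] [glim vask]] : s cannot yield (t→s) as functor, so clud : (s→(t→s)).

(s→(t→s))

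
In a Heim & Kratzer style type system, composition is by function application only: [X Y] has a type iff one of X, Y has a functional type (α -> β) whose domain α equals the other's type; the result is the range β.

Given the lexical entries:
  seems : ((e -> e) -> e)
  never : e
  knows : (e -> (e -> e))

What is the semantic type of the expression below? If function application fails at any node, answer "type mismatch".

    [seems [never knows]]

[never knows]: (e -> (e -> e)) applied to e yields (e -> e).
[seems [never knows]]: ((e -> e) -> e) applied to (e -> e) yields e.

e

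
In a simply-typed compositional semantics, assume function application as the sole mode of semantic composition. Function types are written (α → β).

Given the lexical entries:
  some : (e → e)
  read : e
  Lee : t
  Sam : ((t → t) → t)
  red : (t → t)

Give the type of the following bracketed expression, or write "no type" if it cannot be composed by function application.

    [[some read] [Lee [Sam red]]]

no type

[some read] — some of type (e → e) combines with read of type e: type e.
[Sam red] — Sam of type ((t → t) → t) combines with red of type (t → t): type t.
[Lee [Sam red]]: t and t cannot combine by function application — type clash.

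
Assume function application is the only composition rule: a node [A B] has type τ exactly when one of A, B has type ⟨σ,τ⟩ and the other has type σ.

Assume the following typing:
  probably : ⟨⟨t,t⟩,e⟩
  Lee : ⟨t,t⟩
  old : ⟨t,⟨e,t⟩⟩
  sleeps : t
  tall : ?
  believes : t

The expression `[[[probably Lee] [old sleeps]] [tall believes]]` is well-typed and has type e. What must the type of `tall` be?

[[[probably Lee] [old sleeps]] [tall believes]] is required to be e. [[probably Lee] [old sleeps]] : t cannot yield e as functor, so [tall believes] : ⟨t,e⟩.
[tall believes] is required to be ⟨t,e⟩. believes : t cannot yield ⟨t,e⟩ as functor, so tall : ⟨t,⟨t,e⟩⟩.

⟨t,⟨t,e⟩⟩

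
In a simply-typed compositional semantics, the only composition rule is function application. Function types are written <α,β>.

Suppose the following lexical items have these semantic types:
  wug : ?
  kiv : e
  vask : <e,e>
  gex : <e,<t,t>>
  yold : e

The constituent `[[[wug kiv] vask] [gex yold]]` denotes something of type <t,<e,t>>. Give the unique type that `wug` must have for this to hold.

[[[wug kiv] vask] [gex yold]] must have type <t,<e,t>>. The sister [gex yold] has type <t,t>; that is not a function onto <t,<e,t>>, so [[wug kiv] vask] must be the functor, of type <<t,t>,<t,<e,t>>>.
[[wug kiv] vask] must have type <<t,t>,<t,<e,t>>>. The sister vask has type <e,e>; that is not a function onto <<t,t>,<t,<e,t>>>, so [wug kiv] must be the functor, of type <<e,e>,<<t,t>,<t,<e,t>>>>.
[wug kiv] must have type <<e,e>,<<t,t>,<t,<e,t>>>>. The sister kiv has type e; that is not a function onto <<e,e>,<<t,t>,<t,<e,t>>>>, so wug must be the functor, of type <e,<<e,e>,<<t,t>,<t,<e,t>>>>>.

<e,<<e,e>,<<t,t>,<t,<e,t>>>>>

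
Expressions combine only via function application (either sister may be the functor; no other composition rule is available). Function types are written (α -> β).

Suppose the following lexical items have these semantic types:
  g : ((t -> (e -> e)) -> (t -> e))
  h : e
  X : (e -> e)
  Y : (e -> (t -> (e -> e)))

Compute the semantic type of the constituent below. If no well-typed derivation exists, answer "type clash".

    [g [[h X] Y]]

(t -> e)

At [h X], X : (e -> e) takes h : e, giving e.
At [[h X] Y], Y : (e -> (t -> (e -> e))) takes [h X] : e, giving (t -> (e -> e)).
At [g [[h X] Y]], g : ((t -> (e -> e)) -> (t -> e)) takes [[h X] Y] : (t -> (e -> e)), giving (t -> e).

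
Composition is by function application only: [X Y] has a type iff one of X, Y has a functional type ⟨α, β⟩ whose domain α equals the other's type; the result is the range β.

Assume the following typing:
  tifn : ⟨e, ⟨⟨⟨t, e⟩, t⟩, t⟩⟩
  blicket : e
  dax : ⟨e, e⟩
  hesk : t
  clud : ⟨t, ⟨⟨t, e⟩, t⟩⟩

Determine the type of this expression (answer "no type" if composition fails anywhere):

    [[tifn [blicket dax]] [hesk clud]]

t

[blicket dax] — dax of type ⟨e, e⟩ combines with blicket of type e: type e.
[tifn [blicket dax]] — tifn of type ⟨e, ⟨⟨⟨t, e⟩, t⟩, t⟩⟩ combines with [blicket dax] of type e: type ⟨⟨⟨t, e⟩, t⟩, t⟩.
[hesk clud] — clud of type ⟨t, ⟨⟨t, e⟩, t⟩⟩ combines with hesk of type t: type ⟨⟨t, e⟩, t⟩.
[[tifn [blicket dax]] [hesk clud]] — [tifn [blicket dax]] of type ⟨⟨⟨t, e⟩, t⟩, t⟩ combines with [hesk clud] of type ⟨⟨t, e⟩, t⟩: type t.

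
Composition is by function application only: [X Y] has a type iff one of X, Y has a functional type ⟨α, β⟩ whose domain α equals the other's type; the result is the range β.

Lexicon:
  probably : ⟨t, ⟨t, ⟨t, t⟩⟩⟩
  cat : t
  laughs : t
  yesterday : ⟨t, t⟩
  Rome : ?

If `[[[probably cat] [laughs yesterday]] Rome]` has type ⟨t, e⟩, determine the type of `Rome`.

[[[probably cat] [laughs yesterday]] Rome] is required to be ⟨t, e⟩. [[probably cat] [laughs yesterday]] : ⟨t, t⟩ cannot yield ⟨t, e⟩ as functor, so Rome : ⟨⟨t, t⟩, ⟨t, e⟩⟩.

⟨⟨t, t⟩, ⟨t, e⟩⟩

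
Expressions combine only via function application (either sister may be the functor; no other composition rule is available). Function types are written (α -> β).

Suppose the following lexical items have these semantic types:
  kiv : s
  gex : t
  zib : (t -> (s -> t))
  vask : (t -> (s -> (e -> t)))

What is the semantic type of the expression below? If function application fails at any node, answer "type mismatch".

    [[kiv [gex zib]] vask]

[gex zib]: functor zib : (t -> (s -> t)), argument gex : t; result (s -> t).
[kiv [gex zib]]: functor [gex zib] : (s -> t), argument kiv : s; result t.
[[kiv [gex zib]] vask]: functor vask : (t -> (s -> (e -> t))), argument [kiv [gex zib]] : t; result (s -> (e -> t)).

(s -> (e -> t))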